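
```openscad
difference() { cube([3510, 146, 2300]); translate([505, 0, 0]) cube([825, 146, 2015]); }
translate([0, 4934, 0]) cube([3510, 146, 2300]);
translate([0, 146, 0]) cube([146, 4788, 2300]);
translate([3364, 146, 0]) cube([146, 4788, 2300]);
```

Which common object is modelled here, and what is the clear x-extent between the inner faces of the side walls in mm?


A single room. The interior width is 3218 mm.

Four walls enclosing a rectangle with a door in the front wall — a room. Outside width 3510 minus two 146 mm walls gives 3218 mm.


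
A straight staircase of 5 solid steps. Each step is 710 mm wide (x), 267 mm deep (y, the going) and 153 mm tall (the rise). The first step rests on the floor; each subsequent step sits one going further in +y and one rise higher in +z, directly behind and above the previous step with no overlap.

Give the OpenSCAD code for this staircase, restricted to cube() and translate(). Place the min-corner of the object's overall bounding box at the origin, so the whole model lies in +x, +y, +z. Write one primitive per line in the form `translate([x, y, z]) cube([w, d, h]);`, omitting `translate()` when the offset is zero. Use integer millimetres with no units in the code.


cube([710, 267, 153]);
translate([0, 267, 153]) cube([710, 267, 153]);
translate([0, 534, 306]) cube([710, 267, 153]);
translate([0, 801, 459]) cube([710, 267, 153]);
translate([0, 1068, 612]) cube([710, 267, 153]);


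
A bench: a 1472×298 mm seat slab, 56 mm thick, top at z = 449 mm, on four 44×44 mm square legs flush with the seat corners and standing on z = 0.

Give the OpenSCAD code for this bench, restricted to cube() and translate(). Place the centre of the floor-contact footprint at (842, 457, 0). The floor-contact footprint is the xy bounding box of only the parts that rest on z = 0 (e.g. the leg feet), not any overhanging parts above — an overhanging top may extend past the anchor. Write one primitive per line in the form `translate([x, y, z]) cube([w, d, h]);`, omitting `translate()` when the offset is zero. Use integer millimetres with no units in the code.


// leg_h = 449 − 56 = 393
translate([106, 308, 393]) cube([1472, 298, 56]);
translate([106, 308, 0]) cube([44, 44, 393]);
translate([106, 562, 0]) cube([44, 44, 393]);
translate([1534, 308, 0]) cube([44, 44, 393]);
translate([1534, 562, 0]) cube([44, 44, 393]);


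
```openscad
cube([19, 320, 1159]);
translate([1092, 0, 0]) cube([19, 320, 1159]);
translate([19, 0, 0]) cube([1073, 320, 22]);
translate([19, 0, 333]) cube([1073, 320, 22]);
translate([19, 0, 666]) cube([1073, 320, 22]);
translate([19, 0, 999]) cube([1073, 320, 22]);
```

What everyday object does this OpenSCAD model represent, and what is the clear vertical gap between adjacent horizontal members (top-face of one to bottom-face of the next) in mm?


A bookshelf. The clear shelf gap is 311 mm.

Two tall side panels with 4 horizontal boards between them — a bookshelf. The first two shelf undersides are at z = 0 and z = 333; with shelf thickness 22, the clear gap is 333 − 0 − 22 = 311 mm.


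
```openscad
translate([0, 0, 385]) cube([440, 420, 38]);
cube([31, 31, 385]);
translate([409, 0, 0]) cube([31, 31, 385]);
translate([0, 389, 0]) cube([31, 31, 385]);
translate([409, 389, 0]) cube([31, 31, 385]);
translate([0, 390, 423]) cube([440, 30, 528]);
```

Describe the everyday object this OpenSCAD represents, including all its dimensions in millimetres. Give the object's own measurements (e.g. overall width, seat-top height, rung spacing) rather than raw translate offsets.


A chair. The seat is a 440×420×38 mm slab with its top at z = 423 mm, on four 31×31 mm corner legs (flush with the seat edges, standing on z = 0). A flat backrest 30 mm thick, 528 mm tall, spans the full seat width and rises from the seat top along its +y edge, rear face flush with the rear of the seat.


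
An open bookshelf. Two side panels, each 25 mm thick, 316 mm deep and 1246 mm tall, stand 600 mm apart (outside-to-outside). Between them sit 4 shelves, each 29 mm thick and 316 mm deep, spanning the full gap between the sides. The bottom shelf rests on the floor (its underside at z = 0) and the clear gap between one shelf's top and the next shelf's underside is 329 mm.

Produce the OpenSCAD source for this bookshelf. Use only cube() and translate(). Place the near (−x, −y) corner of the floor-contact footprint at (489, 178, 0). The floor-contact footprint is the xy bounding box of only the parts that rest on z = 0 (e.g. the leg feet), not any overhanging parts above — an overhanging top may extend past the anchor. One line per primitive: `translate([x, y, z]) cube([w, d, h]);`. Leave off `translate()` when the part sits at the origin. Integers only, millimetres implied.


translate([489, 178, 0]) cube([25, 316, 1246]);
translate([1064, 178, 0]) cube([25, 316, 1246]);
translate([514, 178, 0]) cube([550, 316, 29]);
translate([514, 178, 358]) cube([550, 316, 29]);
translate([514, 178, 716]) cube([550, 316, 29]);
translate([514, 178, 1074]) cube([550, 316, 29]);


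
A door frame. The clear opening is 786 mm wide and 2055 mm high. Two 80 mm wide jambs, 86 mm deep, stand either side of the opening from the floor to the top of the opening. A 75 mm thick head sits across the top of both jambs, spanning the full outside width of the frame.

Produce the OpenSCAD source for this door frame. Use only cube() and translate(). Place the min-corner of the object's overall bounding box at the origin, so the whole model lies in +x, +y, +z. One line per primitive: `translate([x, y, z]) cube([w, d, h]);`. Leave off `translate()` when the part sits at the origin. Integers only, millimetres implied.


cube([80, 86, 2055]);
translate([866, 0, 0]) cube([80, 86, 2055]);
translate([0, 0, 2055]) cube([946, 86, 75]);


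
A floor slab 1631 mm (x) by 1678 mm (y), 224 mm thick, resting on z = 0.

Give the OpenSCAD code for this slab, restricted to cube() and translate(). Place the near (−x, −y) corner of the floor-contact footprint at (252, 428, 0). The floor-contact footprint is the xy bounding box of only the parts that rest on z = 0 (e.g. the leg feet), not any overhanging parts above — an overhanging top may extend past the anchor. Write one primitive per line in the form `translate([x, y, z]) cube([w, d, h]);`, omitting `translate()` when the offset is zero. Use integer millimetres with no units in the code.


translate([252, 428, 0]) cube([1631, 1678, 224]);


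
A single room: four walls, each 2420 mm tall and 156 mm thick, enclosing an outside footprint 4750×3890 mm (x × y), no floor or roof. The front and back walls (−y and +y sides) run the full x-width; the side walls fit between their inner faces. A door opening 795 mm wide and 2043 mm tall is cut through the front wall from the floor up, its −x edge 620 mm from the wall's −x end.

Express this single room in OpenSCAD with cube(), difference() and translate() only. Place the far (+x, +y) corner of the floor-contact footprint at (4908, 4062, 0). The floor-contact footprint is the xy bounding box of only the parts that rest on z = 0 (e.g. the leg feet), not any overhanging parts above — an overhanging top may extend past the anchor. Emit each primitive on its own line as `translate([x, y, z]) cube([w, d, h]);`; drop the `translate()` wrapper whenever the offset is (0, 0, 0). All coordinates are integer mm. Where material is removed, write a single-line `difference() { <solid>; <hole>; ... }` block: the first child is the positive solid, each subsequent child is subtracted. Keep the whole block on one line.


difference() { translate([158, 172, 0]) cube([4750, 156, 2420]); translate([778, 172, 0]) cube([795, 156, 2043]); }
translate([158, 3906, 0]) cube([4750, 156, 2420]);
translate([158, 328, 0]) cube([156, 3578, 2420]);
translate([4752, 328, 0]) cube([156, 3578, 2420]);


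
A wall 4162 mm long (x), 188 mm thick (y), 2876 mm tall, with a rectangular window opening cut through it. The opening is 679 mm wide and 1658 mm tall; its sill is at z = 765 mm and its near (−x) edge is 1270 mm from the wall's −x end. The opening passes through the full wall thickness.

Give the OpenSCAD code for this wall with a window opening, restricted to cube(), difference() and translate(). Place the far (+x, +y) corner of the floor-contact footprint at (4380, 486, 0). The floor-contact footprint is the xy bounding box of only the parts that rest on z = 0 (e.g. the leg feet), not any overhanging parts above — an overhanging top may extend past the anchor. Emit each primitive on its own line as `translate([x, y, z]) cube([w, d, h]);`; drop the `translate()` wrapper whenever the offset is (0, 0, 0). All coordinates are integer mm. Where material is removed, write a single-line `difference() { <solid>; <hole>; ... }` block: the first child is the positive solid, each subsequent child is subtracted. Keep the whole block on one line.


difference() { translate([218, 298, 0]) cube([4162, 188, 2876]); translate([1488, 298, 765]) cube([679, 188, 1658]); }


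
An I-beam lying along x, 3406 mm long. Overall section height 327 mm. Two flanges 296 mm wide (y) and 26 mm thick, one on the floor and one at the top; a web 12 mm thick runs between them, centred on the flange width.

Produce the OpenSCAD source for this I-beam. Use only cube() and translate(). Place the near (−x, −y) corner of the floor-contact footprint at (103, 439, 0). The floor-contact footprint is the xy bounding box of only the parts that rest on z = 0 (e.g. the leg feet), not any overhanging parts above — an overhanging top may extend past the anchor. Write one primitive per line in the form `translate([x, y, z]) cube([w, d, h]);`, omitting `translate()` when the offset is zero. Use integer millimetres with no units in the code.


translate([103, 439, 0]) cube([3406, 296, 26]);
translate([103, 581, 26]) cube([3406, 12, 275]);
translate([103, 439, 301]) cube([3406, 296, 26]);


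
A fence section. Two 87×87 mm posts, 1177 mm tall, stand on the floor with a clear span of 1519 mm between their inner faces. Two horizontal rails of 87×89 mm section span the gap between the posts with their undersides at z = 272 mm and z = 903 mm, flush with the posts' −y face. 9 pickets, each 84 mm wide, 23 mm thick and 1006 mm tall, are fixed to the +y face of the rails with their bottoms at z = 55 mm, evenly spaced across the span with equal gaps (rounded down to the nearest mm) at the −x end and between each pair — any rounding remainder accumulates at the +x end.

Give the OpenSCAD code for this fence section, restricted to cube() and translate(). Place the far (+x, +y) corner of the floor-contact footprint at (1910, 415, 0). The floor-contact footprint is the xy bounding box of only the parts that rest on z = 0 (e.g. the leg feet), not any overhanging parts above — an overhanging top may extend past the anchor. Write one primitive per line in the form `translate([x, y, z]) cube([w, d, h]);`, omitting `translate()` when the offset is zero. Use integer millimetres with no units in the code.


translate([217, 328, 0]) cube([87, 87, 1177]);
translate([1823, 328, 0]) cube([87, 87, 1177]);
translate([304, 328, 272]) cube([1519, 87, 89]);
translate([304, 328, 903]) cube([1519, 87, 89]);
translate([380, 415, 55]) cube([84, 23, 1006]);
translate([540, 415, 55]) cube([84, 23, 1006]);
translate([700, 415, 55]) cube([84, 23, 1006]);
translate([860, 415, 55]) cube([84, 23, 1006]);
translate([1020, 415, 55]) cube([84, 23, 1006]);
translate([1180, 415, 55]) cube([84, 23, 1006]);
translate([1340, 415, 55]) cube([84, 23, 1006]);
translate([1500, 415, 55]) cube([84, 23, 1006]);
translate([1660, 415, 55]) cube([84, 23, 1006]);


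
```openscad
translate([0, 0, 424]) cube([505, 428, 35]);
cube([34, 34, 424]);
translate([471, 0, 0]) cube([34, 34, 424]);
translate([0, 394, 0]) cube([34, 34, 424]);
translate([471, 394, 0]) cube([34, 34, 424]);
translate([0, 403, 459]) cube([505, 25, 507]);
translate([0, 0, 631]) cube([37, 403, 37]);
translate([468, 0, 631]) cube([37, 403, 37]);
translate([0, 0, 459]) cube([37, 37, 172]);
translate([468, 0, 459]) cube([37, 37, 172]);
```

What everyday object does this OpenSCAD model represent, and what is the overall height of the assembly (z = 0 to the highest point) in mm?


A chair. The overall height is 966 mm.

A slab on four corner posts with a tall panel at the back — a chair. The seat slab sits at z = 424 with thickness 35, and the 507 mm backrest starts at the seat top, so the overall height is 424 + 35 + 507 = 966 mm.


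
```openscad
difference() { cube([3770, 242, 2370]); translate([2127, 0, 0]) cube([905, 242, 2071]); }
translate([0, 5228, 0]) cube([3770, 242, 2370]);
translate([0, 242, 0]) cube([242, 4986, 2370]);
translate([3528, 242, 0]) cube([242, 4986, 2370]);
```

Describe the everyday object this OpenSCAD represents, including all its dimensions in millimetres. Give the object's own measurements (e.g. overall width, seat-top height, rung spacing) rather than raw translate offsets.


A single room: four walls, each 2370 mm tall and 242 mm thick, enclosing an outside footprint 3770×5470 mm (x × y), no floor or roof. The front and back walls (−y and +y sides) run the full x-width; the side walls fit between their inner faces. A door opening 905 mm wide and 2071 mm tall is cut through the front wall from the floor up, its −x edge 2127 mm from the wall's −x end.


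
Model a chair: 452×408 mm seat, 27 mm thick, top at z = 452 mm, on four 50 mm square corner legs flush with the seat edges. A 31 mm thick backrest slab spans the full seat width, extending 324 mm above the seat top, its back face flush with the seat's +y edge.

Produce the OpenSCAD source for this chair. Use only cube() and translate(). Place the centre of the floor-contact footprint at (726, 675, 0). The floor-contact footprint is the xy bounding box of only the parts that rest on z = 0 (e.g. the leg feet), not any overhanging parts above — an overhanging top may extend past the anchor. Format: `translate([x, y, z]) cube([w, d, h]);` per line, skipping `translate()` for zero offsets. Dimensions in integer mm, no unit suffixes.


translate([500, 471, 425]) cube([452, 408, 27]);
translate([500, 471, 0]) cube([50, 50, 425]);
translate([902, 471, 0]) cube([50, 50, 425]);
translate([500, 829, 0]) cube([50, 50, 425]);
translate([902, 829, 0]) cube([50, 50, 425]);
translate([500, 848, 452]) cube([452, 31, 324]);


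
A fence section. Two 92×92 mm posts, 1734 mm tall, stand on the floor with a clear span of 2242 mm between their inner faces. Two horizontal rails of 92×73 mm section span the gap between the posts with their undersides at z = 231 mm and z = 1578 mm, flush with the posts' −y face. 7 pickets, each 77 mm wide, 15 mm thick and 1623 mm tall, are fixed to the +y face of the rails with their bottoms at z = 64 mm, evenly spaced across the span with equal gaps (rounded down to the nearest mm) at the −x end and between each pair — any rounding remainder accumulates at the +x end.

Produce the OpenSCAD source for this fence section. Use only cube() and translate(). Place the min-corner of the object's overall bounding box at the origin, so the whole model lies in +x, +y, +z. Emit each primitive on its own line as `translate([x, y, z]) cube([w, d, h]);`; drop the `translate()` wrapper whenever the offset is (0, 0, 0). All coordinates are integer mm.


cube([92, 92, 1734]);
translate([2334, 0, 0]) cube([92, 92, 1734]);
translate([92, 0, 231]) cube([2242, 92, 73]);
translate([92, 0, 1578]) cube([2242, 92, 73]);
translate([304, 92, 64]) cube([77, 15, 1623]);
translate([593, 92, 64]) cube([77, 15, 1623]);
translate([882, 92, 64]) cube([77, 15, 1623]);
translate([1171, 92, 64]) cube([77, 15, 1623]);
translate([1460, 92, 64]) cube([77, 15, 1623]);
translate([1749, 92, 64]) cube([77, 15, 1623]);
translate([2038, 92, 64]) cube([77, 15, 1623]);


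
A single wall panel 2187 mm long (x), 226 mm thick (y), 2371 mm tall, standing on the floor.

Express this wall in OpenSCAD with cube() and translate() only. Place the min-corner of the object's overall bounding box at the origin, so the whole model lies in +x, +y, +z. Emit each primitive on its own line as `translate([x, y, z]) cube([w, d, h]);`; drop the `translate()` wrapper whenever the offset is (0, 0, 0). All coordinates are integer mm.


cube([2187, 226, 2371]);


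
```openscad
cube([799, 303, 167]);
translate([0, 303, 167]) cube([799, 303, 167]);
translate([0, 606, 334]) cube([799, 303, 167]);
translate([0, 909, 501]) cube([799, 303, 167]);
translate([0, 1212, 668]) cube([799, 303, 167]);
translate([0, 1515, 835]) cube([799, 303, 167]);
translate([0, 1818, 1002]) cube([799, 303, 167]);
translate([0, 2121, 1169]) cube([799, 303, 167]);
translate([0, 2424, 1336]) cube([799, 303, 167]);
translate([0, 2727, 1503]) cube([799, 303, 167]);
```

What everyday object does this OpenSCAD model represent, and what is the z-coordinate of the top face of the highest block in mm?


A staircase. The total rise is 1670 mm.

10 identical blocks, each offset up and back from the previous — a staircase. Each step is 167 mm tall and there are 10 of them, so the total rise is 10 × 167 = 1670 mm.


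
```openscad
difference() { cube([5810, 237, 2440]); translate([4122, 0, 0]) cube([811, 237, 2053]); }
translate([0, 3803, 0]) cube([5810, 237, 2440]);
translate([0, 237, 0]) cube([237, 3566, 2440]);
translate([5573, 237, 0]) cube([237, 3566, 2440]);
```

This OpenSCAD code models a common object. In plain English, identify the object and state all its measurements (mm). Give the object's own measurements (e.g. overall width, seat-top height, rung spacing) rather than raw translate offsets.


A single room: four walls, each 2440 mm tall and 237 mm thick, enclosing an outside footprint 5810×4040 mm (x × y), no floor or roof. The front and back walls (−y and +y sides) run the full x-width; the side walls fit between their inner faces. A door opening 811 mm wide and 2053 mm tall is cut through the front wall from the floor up, its −x edge 4122 mm from the wall's −x end.


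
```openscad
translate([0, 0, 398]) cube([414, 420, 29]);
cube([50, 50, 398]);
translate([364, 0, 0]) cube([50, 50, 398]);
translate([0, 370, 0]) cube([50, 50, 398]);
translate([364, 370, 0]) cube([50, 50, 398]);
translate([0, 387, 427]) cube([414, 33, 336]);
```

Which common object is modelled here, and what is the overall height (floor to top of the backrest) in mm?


A chair. The overall height is 763 mm.

A slab on four corner posts with a tall panel at the back — a chair. The seat slab sits at z = 398 with thickness 29, and the 336 mm backrest starts at the seat top, so the overall height is 398 + 29 + 336 = 763 mm.


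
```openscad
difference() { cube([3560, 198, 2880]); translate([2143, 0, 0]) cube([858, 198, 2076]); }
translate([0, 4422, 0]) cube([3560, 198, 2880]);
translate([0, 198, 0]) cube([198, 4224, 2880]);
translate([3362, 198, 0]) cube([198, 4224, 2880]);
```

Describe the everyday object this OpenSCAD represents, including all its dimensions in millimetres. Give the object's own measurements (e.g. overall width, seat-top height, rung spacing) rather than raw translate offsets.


A single room: four walls, each 2880 mm tall and 198 mm thick, enclosing an outside footprint 3560×4620 mm (x × y), no floor or roof. The front and back walls (−y and +y sides) run the full x-width; the side walls fit between their inner faces. A door opening 858 mm wide and 2076 mm tall is cut through the front wall from the floor up, its −x edge 2143 mm from the wall's −x end.


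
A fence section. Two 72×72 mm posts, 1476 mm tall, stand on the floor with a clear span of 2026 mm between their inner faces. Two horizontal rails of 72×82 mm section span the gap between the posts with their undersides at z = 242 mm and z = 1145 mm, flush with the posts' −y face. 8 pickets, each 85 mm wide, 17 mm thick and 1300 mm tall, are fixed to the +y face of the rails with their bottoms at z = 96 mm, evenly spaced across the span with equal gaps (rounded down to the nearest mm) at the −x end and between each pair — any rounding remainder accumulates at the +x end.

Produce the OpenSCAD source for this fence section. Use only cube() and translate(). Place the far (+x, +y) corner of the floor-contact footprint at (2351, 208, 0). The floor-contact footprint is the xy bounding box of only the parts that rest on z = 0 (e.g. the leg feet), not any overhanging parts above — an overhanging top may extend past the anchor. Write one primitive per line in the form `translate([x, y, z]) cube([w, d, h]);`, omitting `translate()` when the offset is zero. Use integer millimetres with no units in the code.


translate([181, 136, 0]) cube([72, 72, 1476]);
translate([2279, 136, 0]) cube([72, 72, 1476]);
translate([253, 136, 242]) cube([2026, 72, 82]);
translate([253, 136, 1145]) cube([2026, 72, 82]);
translate([402, 208, 96]) cube([85, 17, 1300]);
translate([636, 208, 96]) cube([85, 17, 1300]);
translate([870, 208, 96]) cube([85, 17, 1300]);
translate([1104, 208, 96]) cube([85, 17, 1300]);
translate([1338, 208, 96]) cube([85, 17, 1300]);
translate([1572, 208, 96]) cube([85, 17, 1300]);
translate([1806, 208, 96]) cube([85, 17, 1300]);
translate([2040, 208, 96]) cube([85, 17, 1300]);


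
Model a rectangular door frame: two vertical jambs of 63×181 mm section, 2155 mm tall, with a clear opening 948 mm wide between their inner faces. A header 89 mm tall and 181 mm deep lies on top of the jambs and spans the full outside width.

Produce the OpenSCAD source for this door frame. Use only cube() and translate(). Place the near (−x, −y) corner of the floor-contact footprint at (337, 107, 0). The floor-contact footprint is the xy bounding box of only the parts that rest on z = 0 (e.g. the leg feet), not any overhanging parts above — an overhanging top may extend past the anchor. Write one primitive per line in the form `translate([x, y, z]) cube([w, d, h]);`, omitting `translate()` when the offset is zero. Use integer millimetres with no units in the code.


translate([337, 107, 0]) cube([63, 181, 2155]);
translate([1348, 107, 0]) cube([63, 181, 2155]);
translate([337, 107, 2155]) cube([1074, 181, 89]);


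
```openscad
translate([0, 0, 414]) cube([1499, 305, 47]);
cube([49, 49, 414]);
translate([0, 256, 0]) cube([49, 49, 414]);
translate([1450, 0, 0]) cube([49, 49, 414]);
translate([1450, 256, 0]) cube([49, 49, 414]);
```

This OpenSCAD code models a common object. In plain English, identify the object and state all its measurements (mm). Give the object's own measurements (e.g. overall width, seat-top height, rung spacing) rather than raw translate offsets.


A long wooden bench with a 1499 mm (x) × 305 mm (y) seat, 47 mm thick, its top surface 461 mm above the floor. Four 49 mm square legs at the seat corners, flush with the edges, run from z = 0 to the seat underside.


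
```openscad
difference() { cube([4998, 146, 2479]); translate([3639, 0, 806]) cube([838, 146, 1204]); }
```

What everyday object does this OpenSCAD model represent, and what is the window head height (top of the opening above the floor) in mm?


A wall with a window opening. The window head height is 2010 mm.

A wall with a rectangular opening subtracted — a window. Sill at z = 806, opening 1204 mm tall, so the head is at 806 + 1204 = 2010 mm.


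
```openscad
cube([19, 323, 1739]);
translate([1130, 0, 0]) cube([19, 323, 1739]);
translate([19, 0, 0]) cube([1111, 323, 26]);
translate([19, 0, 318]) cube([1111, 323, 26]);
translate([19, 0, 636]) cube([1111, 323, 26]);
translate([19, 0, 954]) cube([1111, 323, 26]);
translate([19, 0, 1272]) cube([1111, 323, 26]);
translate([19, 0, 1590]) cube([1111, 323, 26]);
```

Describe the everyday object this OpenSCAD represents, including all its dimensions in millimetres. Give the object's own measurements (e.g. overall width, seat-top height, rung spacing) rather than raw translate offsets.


An open bookshelf. Two side panels, each 19 mm thick, 323 mm deep and 1739 mm tall, stand 1149 mm apart (outside-to-outside). Between them sit 6 shelves, each 26 mm thick and 323 mm deep, spanning the full gap between the sides. The bottom shelf rests on the floor (its underside at z = 0) and the clear gap between one shelf's top and the next shelf's underside is 292 mm.


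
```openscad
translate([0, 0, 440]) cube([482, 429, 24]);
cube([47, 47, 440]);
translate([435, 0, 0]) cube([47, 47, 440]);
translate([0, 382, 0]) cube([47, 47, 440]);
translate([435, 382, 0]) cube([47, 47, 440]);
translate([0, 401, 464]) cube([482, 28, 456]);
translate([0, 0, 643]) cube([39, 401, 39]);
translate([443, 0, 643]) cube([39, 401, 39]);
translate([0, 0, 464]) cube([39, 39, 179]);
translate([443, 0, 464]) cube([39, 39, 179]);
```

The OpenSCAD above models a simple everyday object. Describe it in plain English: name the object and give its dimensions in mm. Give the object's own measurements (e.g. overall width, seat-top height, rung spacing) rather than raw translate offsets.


A chair. The seat is a 482×429×24 mm slab with its top at z = 464 mm, on four 47×47 mm corner legs (flush with the seat edges, standing on z = 0). A flat backrest 28 mm thick, 456 mm tall, spans the full seat width and rises from the seat top along its +y edge, rear face flush with the rear of the seat. Two armrests of 39×39 mm section run along each side from the seat's front edge to the front of the backrest, top faces 218 mm above the seat top and outer faces flush with the seat's x-edges; a 39×39 mm post under the front of each armrest stands on the seat at the front corner.


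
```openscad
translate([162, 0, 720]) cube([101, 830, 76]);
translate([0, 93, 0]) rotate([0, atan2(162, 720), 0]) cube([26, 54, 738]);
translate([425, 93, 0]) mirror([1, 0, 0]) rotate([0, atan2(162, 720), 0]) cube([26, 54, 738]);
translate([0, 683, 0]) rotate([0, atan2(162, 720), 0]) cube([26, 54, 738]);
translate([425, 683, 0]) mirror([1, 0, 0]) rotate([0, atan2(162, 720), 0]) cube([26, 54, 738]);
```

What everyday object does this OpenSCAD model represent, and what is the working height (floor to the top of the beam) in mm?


A sawhorse. The overall height is 796 mm.

A beam across two mirrored pairs of raked legs — a sawhorse. The beam's underside is at z = 720 (matching the legs' vertical rise in atan2(162, 720)) and the beam is 76 mm tall, so its top is at 720 + 76 = 796 mm. The raked legs top out at the beam's underside, so that is the highest point.


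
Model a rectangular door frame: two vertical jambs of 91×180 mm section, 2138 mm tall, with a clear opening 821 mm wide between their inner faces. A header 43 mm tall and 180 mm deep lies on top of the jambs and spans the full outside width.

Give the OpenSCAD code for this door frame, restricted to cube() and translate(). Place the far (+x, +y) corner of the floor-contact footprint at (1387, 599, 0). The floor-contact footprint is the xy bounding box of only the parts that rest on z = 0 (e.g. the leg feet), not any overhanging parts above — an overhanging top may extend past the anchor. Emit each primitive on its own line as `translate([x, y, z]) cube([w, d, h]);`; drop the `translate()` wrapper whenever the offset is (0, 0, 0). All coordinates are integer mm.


translate([384, 419, 0]) cube([91, 180, 2138]);
translate([1296, 419, 0]) cube([91, 180, 2138]);
translate([384, 419, 2138]) cube([1003, 180, 43]);


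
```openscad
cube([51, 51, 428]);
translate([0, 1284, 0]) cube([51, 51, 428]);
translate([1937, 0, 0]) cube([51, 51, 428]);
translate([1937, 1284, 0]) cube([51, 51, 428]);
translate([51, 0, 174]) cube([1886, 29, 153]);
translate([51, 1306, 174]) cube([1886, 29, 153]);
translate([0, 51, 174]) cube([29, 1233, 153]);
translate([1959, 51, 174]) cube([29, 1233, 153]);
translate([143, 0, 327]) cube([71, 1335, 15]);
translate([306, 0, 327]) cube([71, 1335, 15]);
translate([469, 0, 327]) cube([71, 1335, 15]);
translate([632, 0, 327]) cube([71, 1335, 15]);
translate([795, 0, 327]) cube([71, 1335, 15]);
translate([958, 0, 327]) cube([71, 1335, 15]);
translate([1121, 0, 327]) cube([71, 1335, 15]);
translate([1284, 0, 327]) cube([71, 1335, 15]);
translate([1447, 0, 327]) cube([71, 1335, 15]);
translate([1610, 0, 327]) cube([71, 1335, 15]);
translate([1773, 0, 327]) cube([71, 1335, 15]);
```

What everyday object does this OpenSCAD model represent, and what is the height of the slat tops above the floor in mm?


A bed frame. The slat-top height is 342 mm.

Four posts, four rails, and a row of slats — a bed frame. Slats sit on the rails at z = 174 + 153 = 327; with slat thickness 15, the top is 342 mm.


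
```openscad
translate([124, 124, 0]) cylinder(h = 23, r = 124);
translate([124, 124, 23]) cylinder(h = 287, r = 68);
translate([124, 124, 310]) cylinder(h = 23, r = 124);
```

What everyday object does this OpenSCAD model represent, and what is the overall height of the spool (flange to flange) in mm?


A spool. The overall height is 333 mm.

Three coaxial cylinders, large–small–large — a spool. Two 23 mm flanges and a 287 mm core give 23 + 287 + 23 = 333 mm.


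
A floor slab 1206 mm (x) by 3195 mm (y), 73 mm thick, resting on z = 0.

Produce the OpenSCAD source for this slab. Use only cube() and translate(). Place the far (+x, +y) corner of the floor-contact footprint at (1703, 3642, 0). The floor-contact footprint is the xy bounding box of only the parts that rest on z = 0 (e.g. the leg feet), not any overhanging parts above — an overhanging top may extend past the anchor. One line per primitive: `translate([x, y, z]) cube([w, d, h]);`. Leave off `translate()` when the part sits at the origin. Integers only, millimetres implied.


translate([497, 447, 0]) cube([1206, 3195, 73]);


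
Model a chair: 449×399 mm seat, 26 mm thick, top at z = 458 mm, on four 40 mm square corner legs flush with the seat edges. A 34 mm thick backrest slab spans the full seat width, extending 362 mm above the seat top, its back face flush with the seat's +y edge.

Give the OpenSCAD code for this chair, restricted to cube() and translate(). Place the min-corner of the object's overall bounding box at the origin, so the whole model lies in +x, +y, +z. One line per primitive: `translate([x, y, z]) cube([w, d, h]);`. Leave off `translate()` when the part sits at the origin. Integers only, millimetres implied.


// leg_h = 458 - 26 = 432
translate([0, 0, 432]) cube([449, 399, 26]);
cube([40, 40, 432]);
translate([409, 0, 0]) cube([40, 40, 432]);
translate([0, 359, 0]) cube([40, 40, 432]);
translate([409, 359, 0]) cube([40, 40, 432]);
translate([0, 365, 458]) cube([449, 34, 362]);


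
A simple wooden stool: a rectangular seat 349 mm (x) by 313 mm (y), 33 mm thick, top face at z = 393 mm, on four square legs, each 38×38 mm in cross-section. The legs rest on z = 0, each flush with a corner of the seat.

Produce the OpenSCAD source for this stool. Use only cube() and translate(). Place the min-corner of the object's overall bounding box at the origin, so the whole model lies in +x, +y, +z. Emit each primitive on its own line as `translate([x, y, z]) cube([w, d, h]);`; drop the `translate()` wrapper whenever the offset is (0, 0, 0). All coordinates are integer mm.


translate([0, 0, 360]) cube([349, 313, 33]);
cube([38, 38, 360]);
translate([311, 0, 0]) cube([38, 38, 360]);
translate([0, 275, 0]) cube([38, 38, 360]);
translate([311, 275, 0]) cube([38, 38, 360]);


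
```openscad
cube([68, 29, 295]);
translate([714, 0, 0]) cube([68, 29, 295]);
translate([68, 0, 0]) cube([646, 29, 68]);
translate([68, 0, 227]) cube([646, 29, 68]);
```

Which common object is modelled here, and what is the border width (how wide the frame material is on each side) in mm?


A picture frame. The border width is 68 mm.

Four thin pieces enclosing a rectangular opening — a picture frame. The two full-height stiles are 295 mm tall; the top rail sits at z = 227 and is 68 mm tall, so the border above the opening is 295 − 227 = 68 mm, matching the stile x-width.


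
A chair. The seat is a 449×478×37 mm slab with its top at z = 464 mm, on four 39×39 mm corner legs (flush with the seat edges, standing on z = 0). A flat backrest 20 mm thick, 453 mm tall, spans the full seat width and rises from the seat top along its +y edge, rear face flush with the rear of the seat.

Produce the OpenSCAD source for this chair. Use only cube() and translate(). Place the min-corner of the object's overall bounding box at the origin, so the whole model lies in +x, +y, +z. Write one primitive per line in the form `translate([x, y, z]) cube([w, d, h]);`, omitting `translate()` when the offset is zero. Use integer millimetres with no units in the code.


translate([0, 0, 427]) cube([449, 478, 37]);
cube([39, 39, 427]);
translate([410, 0, 0]) cube([39, 39, 427]);
translate([0, 439, 0]) cube([39, 39, 427]);
translate([410, 439, 0]) cube([39, 39, 427]);
translate([0, 458, 464]) cube([449, 20, 453]);


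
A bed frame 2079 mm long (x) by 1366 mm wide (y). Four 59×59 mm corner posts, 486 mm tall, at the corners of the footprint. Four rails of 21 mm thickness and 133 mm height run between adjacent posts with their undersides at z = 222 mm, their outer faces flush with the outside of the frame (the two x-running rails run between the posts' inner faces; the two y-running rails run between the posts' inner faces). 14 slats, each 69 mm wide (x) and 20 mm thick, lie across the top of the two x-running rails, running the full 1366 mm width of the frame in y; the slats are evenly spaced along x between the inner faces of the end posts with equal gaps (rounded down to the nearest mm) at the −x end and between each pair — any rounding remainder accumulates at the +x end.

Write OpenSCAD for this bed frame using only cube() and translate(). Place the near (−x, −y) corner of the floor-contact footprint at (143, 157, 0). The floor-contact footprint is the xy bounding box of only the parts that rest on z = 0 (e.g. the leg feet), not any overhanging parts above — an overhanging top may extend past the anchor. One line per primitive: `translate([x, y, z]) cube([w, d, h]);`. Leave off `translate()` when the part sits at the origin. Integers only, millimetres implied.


translate([143, 157, 0]) cube([59, 59, 486]);
translate([143, 1464, 0]) cube([59, 59, 486]);
translate([2163, 157, 0]) cube([59, 59, 486]);
translate([2163, 1464, 0]) cube([59, 59, 486]);
translate([202, 157, 222]) cube([1961, 21, 133]);
translate([202, 1502, 222]) cube([1961, 21, 133]);
translate([143, 216, 222]) cube([21, 1248, 133]);
translate([2201, 216, 222]) cube([21, 1248, 133]);
translate([268, 157, 355]) cube([69, 1366, 20]);
translate([403, 157, 355]) cube([69, 1366, 20]);
translate([538, 157, 355]) cube([69, 1366, 20]);
translate([673, 157, 355]) cube([69, 1366, 20]);
translate([808, 157, 355]) cube([69, 1366, 20]);
translate([943, 157, 355]) cube([69, 1366, 20]);
translate([1078, 157, 355]) cube([69, 1366, 20]);
translate([1213, 157, 355]) cube([69, 1366, 20]);
translate([1348, 157, 355]) cube([69, 1366, 20]);
translate([1483, 157, 355]) cube([69, 1366, 20]);
translate([1618, 157, 355]) cube([69, 1366, 20]);
translate([1753, 157, 355]) cube([69, 1366, 20]);
translate([1888, 157, 355]) cube([69, 1366, 20]);
translate([2023, 157, 355]) cube([69, 1366, 20]);


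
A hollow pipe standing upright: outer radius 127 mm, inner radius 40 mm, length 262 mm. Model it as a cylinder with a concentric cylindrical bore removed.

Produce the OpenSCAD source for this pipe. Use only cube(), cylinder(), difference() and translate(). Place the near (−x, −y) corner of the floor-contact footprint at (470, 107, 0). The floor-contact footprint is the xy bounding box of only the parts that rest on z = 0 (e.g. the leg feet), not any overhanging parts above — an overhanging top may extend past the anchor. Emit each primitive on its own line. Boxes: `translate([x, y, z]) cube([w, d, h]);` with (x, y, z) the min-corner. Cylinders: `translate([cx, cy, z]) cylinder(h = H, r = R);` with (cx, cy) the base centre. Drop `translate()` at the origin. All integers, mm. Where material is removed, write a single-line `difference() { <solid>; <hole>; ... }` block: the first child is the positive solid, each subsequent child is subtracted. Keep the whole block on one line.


difference() { translate([597, 234, 0]) cylinder(h = 262, r = 127); translate([597, 234, 0]) cylinder(h = 262, r = 40); }


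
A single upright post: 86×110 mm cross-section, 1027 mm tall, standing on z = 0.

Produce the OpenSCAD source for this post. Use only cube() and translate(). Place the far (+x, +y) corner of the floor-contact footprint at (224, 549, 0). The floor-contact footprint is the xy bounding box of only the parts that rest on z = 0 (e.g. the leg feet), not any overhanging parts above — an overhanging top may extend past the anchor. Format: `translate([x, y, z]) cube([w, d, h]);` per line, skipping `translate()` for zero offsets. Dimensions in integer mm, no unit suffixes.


translate([138, 439, 0]) cube([86, 110, 1027]);


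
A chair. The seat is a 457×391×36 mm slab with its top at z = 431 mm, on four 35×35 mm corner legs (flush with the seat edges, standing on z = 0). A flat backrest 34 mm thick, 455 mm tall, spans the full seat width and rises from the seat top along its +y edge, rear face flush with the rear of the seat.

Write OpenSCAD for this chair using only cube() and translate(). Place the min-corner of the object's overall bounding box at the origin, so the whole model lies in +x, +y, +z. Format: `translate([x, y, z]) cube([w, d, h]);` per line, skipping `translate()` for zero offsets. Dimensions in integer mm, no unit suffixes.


// leg_h = 431 - 36 = 395
translate([0, 0, 395]) cube([457, 391, 36]);
cube([35, 35, 395]);
translate([422, 0, 0]) cube([35, 35, 395]);
translate([0, 356, 0]) cube([35, 35, 395]);
translate([422, 356, 0]) cube([35, 35, 395]);
translate([0, 357, 431]) cube([457, 34, 455]);


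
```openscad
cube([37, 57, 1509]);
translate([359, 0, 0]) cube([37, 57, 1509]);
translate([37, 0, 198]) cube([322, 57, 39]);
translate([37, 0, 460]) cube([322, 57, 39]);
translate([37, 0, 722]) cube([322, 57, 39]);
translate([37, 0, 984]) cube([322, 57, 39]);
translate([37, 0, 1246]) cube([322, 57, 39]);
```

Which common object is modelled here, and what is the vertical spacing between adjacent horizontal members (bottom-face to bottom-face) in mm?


A ladder. The rung spacing is 262 mm.

Two tall 37×57 posts with 5 short bars between them — a ladder. Adjacent rungs sit at z = 198 and z = 460, so the spacing is 460 − 198 = 262 mm.


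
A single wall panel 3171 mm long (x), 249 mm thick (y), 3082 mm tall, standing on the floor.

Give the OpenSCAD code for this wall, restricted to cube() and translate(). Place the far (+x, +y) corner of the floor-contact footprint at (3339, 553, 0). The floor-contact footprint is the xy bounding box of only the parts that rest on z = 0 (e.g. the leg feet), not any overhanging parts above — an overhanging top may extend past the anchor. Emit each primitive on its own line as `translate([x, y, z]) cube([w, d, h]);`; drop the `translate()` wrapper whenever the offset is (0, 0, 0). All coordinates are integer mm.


translate([168, 304, 0]) cube([3171, 249, 3082]);


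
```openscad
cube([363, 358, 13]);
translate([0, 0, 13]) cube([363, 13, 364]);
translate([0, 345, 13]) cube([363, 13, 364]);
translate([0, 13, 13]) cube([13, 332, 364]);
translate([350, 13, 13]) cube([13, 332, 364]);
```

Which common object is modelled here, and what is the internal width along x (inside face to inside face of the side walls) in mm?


An open box. The internal width is 337 mm.

A 363×358 base slab with four walls standing on it — an open box. The base is 363 mm wide and the walls are 13 mm thick, so the internal width is 363 − 2 × 13 = 337 mm.


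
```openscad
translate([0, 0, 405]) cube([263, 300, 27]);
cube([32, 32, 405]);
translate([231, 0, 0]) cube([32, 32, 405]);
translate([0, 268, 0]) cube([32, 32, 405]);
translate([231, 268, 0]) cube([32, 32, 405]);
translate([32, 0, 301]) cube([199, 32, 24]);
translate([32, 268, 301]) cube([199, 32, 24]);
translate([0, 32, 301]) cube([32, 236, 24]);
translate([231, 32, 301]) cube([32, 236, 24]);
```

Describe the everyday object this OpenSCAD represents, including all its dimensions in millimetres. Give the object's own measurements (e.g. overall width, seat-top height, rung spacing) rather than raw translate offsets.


A four-legged stool. The seat is a 263×300×27 mm slab whose top surface is at z = 432 mm; four square legs, each 32×32 mm in cross-section, run from the floor (z = 0) to the underside of the seat, each flush with a corner of the seat. Four stretchers, 32 mm wide and 24 mm tall, connect adjacent legs with their undersides at z = 301 mm, each running between the inner faces of the legs it joins and aligned with the legs' outer faces on the other axis.
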